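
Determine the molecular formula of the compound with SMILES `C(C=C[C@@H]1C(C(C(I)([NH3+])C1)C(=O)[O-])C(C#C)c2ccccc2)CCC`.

Heavy atoms from the SMILES: 21 C, 1 I, 1 N, 2 O.
Implicit hydrogens by atom environment:
  7 × C: 1 H each → 7
  5 × C (aromatic): 1 H each → 5
  4 × C: 2 H each → 8
  3 × C: no H
  1 × C: 3 H
  1 × C (aromatic): no H
  1 × I: no H
  1 × N (charge +1): 3 H
  1 × O: no H
  1 × O (charge -1): no H
  Total hydrogens = 26.
Molecular formula: C21H26INO2

C21H26INO2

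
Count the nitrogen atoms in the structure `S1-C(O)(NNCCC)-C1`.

The symbol for nitrogen appears 2 times in the SMILES.

2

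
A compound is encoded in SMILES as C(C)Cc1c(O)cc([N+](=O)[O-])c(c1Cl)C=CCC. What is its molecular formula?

Heavy atoms from the SMILES: 13 C, 1 Cl, 1 N, 3 O.
Implicit hydrogens by atom environment:
  5 × C (aromatic): no H
  3 × C: 2 H each → 6
  2 × C: 3 H each → 6
  2 × C: 1 H each → 2
  1 × C (aromatic): 1 H
  1 × Cl: no H
  1 × N (charge +1): no H
  1 × O: 1 H
  1 × O: no H
  1 × O (charge -1): no H
  Total hydrogens = 16.
Molecular formula: C13H16ClNO3

C13H16ClNO3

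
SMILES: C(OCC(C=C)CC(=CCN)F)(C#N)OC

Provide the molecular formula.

Heavy atoms from the SMILES: 11 C, 1 F, 2 N, 2 O.
Implicit hydrogens by atom environment:
  4 × C: 2 H each → 8
  4 × C: 1 H each → 4
  2 × C: no H
  2 × O: no H
  1 × C: 3 H
  1 × F: no H
  1 × N: 2 H
  1 × N: no H
  Total hydrogens = 17.
Molecular formula: C11H17FN2O2

C11H17FN2O2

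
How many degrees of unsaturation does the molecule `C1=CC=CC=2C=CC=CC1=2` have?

7

Molecular formula from the SMILES: C10H8.
DoU = (2C + 2 + N − H − X)/2 = (2·10 + 2 + 0 − 8 − 0)/2 = 14/2 = 7.
(Structurally: 2 ring(s) + 5 π bond(s) = 7.)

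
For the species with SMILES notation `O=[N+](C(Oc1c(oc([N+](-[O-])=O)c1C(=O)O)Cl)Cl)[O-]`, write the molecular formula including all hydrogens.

C6H2Cl2N2O8

Heavy atoms from the SMILES: 6 C, 2 Cl, 2 N, 8 O.
Implicit hydrogens by atom environment:
  4 × C (aromatic): no H
  4 × O: no H
  2 × Cl: no H
  2 × N (charge +1): no H
  2 × O (charge -1): no H
  1 × C: 1 H
  1 × C: no H
  1 × O: 1 H
  1 × O (aromatic): no H
  Total hydrogens = 2.
Molecular formula: C6H2Cl2N2O8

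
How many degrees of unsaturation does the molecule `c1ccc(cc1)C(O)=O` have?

5

Molecular formula from the SMILES: C7H6O2.
DoU = (2C + 2 + N − H − X)/2 = (2·7 + 2 + 0 − 6 − 0)/2 = 10/2 = 5.
(Structurally: 1 ring(s) + 4 π bond(s) = 5.)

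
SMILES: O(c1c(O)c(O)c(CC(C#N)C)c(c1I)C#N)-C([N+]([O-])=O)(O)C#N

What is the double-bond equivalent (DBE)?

Molecular formula from the SMILES: C13H9IN4O6.
DoU = (2C + 2 + N − H − X)/2 = (2·13 + 2 + 4 − 9 − 1)/2 = 22/2 = 11.
(Structurally: 1 ring(s) + 10 π bond(s) = 11.)

11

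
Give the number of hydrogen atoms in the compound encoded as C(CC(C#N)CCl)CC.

Hydrogens are implicit in SMILES; fill each atom to its normal valence:
  4 × C: 2 H each → 8
  1 × C: 3 H
  1 × C: 1 H
  1 × C: no H
  1 × Cl: no H
  1 × N: no H
  Total hydrogens = 12.

12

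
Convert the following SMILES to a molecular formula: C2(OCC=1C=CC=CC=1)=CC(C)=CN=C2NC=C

C15H16N2O

Heavy atoms from the SMILES: 15 C, 2 N, 1 O.
Implicit hydrogens by atom environment:
  7 × C (aromatic): 1 H each → 7
  4 × C (aromatic): no H
  2 × C: 2 H each → 4
  1 × C: 3 H
  1 × C: 1 H
  1 × N: 1 H
  1 × N (aromatic): no H
  1 × O: no H
  Total hydrogens = 16.
Molecular formula: C15H16N2O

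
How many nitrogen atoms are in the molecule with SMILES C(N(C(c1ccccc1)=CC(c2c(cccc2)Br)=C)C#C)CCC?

The symbol for nitrogen appears 1 time in the SMILES.

1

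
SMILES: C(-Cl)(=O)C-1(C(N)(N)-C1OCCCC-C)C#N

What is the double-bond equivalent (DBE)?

Molecular formula from the SMILES: C10H16ClN3O2.
DoU = (2C + 2 + N − H − X)/2 = (2·10 + 2 + 3 − 16 − 1)/2 = 8/2 = 4.
(Structurally: 1 ring(s) + 3 π bond(s) = 4.)

4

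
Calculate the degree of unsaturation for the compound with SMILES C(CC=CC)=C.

2

Molecular formula from the SMILES: C6H10.
DoU = (2C + 2 + N − H − X)/2 = (2·6 + 2 + 0 − 10 − 0)/2 = 4/2 = 2.
(Structurally: 0 ring(s) + 2 π bond(s) = 2.)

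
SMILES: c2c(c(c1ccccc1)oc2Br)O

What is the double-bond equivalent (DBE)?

Molecular formula from the SMILES: C10H7BrO2.
DoU = (2C + 2 + N − H − X)/2 = (2·10 + 2 + 0 − 7 − 1)/2 = 14/2 = 7.
(Structurally: 2 ring(s) + 5 π bond(s) = 7.)

7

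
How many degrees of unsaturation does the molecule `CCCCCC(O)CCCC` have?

Molecular formula from the SMILES: C10H22O.
DoU = (2C + 2 + N − H − X)/2 = (2·10 + 2 + 0 − 22 − 0)/2 = 0/2 = 0.
(Structurally: 0 ring(s) + 0 π bond(s) = 0.)

0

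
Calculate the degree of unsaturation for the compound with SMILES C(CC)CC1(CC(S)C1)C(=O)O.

2

Molecular formula from the SMILES: C9H16O2S.
DoU = (2C + 2 + N − H − X)/2 = (2·9 + 2 + 0 − 16 − 0)/2 = 4/2 = 2.
(Structurally: 1 ring(s) + 1 π bond(s) = 2.)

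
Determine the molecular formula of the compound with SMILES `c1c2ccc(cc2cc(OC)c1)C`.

Heavy atoms from the SMILES: 12 C, 1 O.
Implicit hydrogens by atom environment:
  6 × C (aromatic): 1 H each → 6
  4 × C (aromatic): no H
  2 × C: 3 H each → 6
  1 × O: no H
  Total hydrogens = 12.
Molecular formula: C12H12O

C12H12O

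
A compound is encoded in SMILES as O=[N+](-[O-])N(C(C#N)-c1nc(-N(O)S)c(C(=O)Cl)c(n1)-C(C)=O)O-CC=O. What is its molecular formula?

C11H9ClN6O7S

Heavy atoms from the SMILES: 11 C, 1 Cl, 6 N, 7 O, 1 S.
Implicit hydrogens by atom environment:
  5 × O: no H
  4 × C (aromatic): no H
  3 × C: no H
  3 × N: no H
  2 × C: 1 H each → 2
  2 × N (aromatic): no H
  1 × C: 3 H
  1 × C: 2 H
  1 × Cl: no H
  1 × N (charge +1): no H
  1 × O: 1 H
  1 × O (charge -1): no H
  1 × S: 1 H
  Total hydrogens = 9.
Molecular formula: C11H9ClN6O7S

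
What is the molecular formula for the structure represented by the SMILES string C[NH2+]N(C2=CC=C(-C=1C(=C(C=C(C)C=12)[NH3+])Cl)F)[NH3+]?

[C12H17ClFN4]3+

Heavy atoms from the SMILES: 12 C, 1 Cl, 1 F, 4 N.
Implicit hydrogens by atom environment:
  7 × C (aromatic): no H
  3 × C (aromatic): 1 H each → 3
  2 × C: 3 H each → 6
  2 × N (charge +1): 3 H each → 6
  1 × Cl: no H
  1 × F: no H
  1 × N (charge +1): 2 H
  1 × N: no H
  Total hydrogens = 17.
Net charge +3.
Molecular formula: [C12H17ClFN4]3+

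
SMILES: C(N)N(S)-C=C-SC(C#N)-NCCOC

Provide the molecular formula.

C8H16N4OS2

Heavy atoms from the SMILES: 8 C, 4 N, 1 O, 2 S.
Implicit hydrogens by atom environment:
  3 × C: 2 H each → 6
  3 × C: 1 H each → 3
  2 × N: no H
  1 × C: 3 H
  1 × C: no H
  1 × N: 2 H
  1 × N: 1 H
  1 × O: no H
  1 × S: 1 H
  1 × S: no H
  Total hydrogens = 16.
Molecular formula: C8H16N4OS2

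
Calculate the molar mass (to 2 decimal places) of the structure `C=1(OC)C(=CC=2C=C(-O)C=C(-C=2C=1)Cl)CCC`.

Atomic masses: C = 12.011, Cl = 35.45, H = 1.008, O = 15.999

Molecular formula: C14H15ClO2.
M = 14×12.011 + 1×35.45 + 15×1.008 + 2×15.999 = 250.72 g/mol.

250.72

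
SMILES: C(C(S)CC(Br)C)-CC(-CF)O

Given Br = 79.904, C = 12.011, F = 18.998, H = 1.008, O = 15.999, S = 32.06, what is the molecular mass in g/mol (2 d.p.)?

259.18

Molecular formula: C8H16BrFOS.
M = 1×79.904 + 8×12.011 + 1×18.998 + 16×1.008 + 1×15.999 + 1×32.06 = 259.18 g/mol.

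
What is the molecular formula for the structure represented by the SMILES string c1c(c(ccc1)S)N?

C6H7NS

Heavy atoms from the SMILES: 6 C, 1 N, 1 S.
Implicit hydrogens by atom environment:
  4 × C (aromatic): 1 H each → 4
  2 × C (aromatic): no H
  1 × N: 2 H
  1 × S: 1 H
  Total hydrogens = 7.
Molecular formula: C6H7NS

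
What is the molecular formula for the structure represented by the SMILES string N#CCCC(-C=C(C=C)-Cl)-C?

C9H12ClN

Heavy atoms from the SMILES: 9 C, 1 Cl, 1 N.
Implicit hydrogens by atom environment:
  3 × C: 2 H each → 6
  3 × C: 1 H each → 3
  2 × C: no H
  1 × C: 3 H
  1 × Cl: no H
  1 × N: no H
  Total hydrogens = 12.
Molecular formula: C9H12ClN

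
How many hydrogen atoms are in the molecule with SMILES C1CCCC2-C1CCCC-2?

18

Hydrogens are implicit in SMILES; fill each atom to its normal valence:
  8 × C: 2 H each → 16
  2 × C: 1 H each → 2
  Total hydrogens = 18.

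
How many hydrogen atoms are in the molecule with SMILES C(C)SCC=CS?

10

Hydrogens are implicit in SMILES; fill each atom to its normal valence:
  2 × C: 2 H each → 4
  2 × C: 1 H each → 2
  1 × C: 3 H
  1 × S: 1 H
  1 × S: no H
  Total hydrogens = 10.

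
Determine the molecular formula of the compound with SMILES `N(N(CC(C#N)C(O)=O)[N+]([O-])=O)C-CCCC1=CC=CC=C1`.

C14H18N4O4

Heavy atoms from the SMILES: 14 C, 4 N, 4 O.
Implicit hydrogens by atom environment:
  5 × C: 2 H each → 10
  5 × C (aromatic): 1 H each → 5
  2 × C: no H
  2 × N: no H
  2 × O: no H
  1 × C: 1 H
  1 × C (aromatic): no H
  1 × N: 1 H
  1 × N (charge +1): no H
  1 × O: 1 H
  1 × O (charge -1): no H
  Total hydrogens = 18.
Molecular formula: C14H18N4O4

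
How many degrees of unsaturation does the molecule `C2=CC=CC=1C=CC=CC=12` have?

Molecular formula from the SMILES: C10H8.
DoU = (2C + 2 + N − H − X)/2 = (2·10 + 2 + 0 − 8 − 0)/2 = 14/2 = 7.
(Structurally: 2 ring(s) + 5 π bond(s) = 7.)

7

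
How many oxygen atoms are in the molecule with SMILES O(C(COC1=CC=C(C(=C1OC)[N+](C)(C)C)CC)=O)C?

4

The symbol for oxygen appears 4 times in the SMILES.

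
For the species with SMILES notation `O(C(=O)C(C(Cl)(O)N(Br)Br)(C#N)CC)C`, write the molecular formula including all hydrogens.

Heavy atoms from the SMILES: 2 Br, 7 C, 1 Cl, 2 N, 3 O.
Implicit hydrogens by atom environment:
  4 × C: no H
  2 × Br: no H
  2 × C: 3 H each → 6
  2 × N: no H
  2 × O: no H
  1 × C: 2 H
  1 × Cl: no H
  1 × O: 1 H
  Total hydrogens = 9.
Molecular formula: C7H9Br2ClN2O3

C7H9Br2ClN2O3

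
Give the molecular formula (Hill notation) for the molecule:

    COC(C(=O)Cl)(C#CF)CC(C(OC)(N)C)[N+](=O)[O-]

Heavy atoms from the SMILES: 10 C, 1 Cl, 1 F, 2 N, 5 O.
Implicit hydrogens by atom environment:
  5 × C: no H
  4 × O: no H
  3 × C: 3 H each → 9
  1 × C: 2 H
  1 × C: 1 H
  1 × Cl: no H
  1 × F: no H
  1 × N: 2 H
  1 × N (charge +1): no H
  1 × O (charge -1): no H
  Total hydrogens = 14.
Molecular formula: C10H14ClFN2O5

C10H14ClFN2O5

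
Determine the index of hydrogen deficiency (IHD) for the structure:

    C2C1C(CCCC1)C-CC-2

2

Molecular formula from the SMILES: C10H18.
DoU = (2C + 2 + N − H − X)/2 = (2·10 + 2 + 0 − 18 − 0)/2 = 4/2 = 2.
(Structurally: 2 ring(s) + 0 π bond(s) = 2.)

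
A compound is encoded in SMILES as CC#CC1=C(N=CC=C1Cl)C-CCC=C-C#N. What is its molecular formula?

Heavy atoms from the SMILES: 14 C, 1 Cl, 2 N.
Implicit hydrogens by atom environment:
  3 × C: 2 H each → 6
  3 × C (aromatic): no H
  3 × C: no H
  2 × C (aromatic): 1 H each → 2
  2 × C: 1 H each → 2
  1 × C: 3 H
  1 × Cl: no H
  1 × N (aromatic): no H
  1 × N: no H
  Total hydrogens = 13.
Molecular formula: C14H13ClN2

C14H13ClN2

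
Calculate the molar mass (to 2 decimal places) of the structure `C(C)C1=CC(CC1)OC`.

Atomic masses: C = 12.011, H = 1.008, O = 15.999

126.20

Molecular formula: C8H14O.
M = 8×12.011 + 14×1.008 + 1×15.999 = 126.20 g/mol.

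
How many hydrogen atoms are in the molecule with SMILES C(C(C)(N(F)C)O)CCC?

Hydrogens are implicit in SMILES; fill each atom to its normal valence:
  3 × C: 3 H each → 9
  3 × C: 2 H each → 6
  1 × C: no H
  1 × F: no H
  1 × N: no H
  1 × O: 1 H
  Total hydrogens = 16.

16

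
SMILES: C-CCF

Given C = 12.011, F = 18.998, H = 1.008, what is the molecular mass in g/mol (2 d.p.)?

62.09

Molecular formula: C3H7F.
M = 3×12.011 + 1×18.998 + 7×1.008 = 62.09 g/mol.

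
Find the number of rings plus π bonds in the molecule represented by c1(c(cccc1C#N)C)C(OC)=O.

7

Molecular formula from the SMILES: C10H9NO2.
DoU = (2C + 2 + N − H − X)/2 = (2·10 + 2 + 1 − 9 − 0)/2 = 14/2 = 7.
(Structurally: 1 ring(s) + 6 π bond(s) = 7.)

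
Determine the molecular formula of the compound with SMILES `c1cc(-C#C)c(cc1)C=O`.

Heavy atoms from the SMILES: 9 C, 1 O.
Implicit hydrogens by atom environment:
  4 × C (aromatic): 1 H each → 4
  2 × C: 1 H each → 2
  2 × C (aromatic): no H
  1 × C: no H
  1 × O: no H
  Total hydrogens = 6.
Molecular formula: C9H6O

C9H6O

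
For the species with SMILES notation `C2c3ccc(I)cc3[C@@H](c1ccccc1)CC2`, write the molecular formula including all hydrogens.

C16H15I

Heavy atoms from the SMILES: 16 C, 1 I.
Implicit hydrogens by atom environment:
  8 × C (aromatic): 1 H each → 8
  4 × C (aromatic): no H
  3 × C: 2 H each → 6
  1 × C: 1 H
  1 × I: no H
  Total hydrogens = 15.
Molecular formula: C16H15I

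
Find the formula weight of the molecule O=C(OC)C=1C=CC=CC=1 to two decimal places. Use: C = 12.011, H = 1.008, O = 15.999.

136.15

Molecular formula: C8H8O2.
M = 8×12.011 + 8×1.008 + 2×15.999 = 136.15 g/mol.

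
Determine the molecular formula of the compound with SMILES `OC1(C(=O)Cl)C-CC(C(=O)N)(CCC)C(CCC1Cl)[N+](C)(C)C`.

Heavy atoms from the SMILES: 16 C, 2 Cl, 2 N, 3 O.
Implicit hydrogens by atom environment:
  6 × C: 2 H each → 12
  4 × C: 3 H each → 12
  4 × C: no H
  2 × C: 1 H each → 2
  2 × Cl: no H
  2 × O: no H
  1 × N: 2 H
  1 × N (charge +1): no H
  1 × O: 1 H
  Total hydrogens = 29.
Net charge +1.
Molecular formula: C16H29Cl2N2O3+

C16H29Cl2N2O3+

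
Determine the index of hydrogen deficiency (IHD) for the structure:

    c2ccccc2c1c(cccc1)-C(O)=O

9

Molecular formula from the SMILES: C13H10O2.
DoU = (2C + 2 + N − H − X)/2 = (2·13 + 2 + 0 − 10 − 0)/2 = 18/2 = 9.
(Structurally: 2 ring(s) + 7 π bond(s) = 9.)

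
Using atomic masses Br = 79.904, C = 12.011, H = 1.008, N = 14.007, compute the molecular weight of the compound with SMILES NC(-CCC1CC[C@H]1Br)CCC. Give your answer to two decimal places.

234.18

Molecular formula: C10H20BrN.
M = 1×79.904 + 10×12.011 + 20×1.008 + 1×14.007 = 234.18 g/mol.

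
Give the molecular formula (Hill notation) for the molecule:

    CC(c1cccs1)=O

C6H6OS

Heavy atoms from the SMILES: 6 C, 1 O, 1 S.
Implicit hydrogens by atom environment:
  3 × C (aromatic): 1 H each → 3
  1 × C: 3 H
  1 × C (aromatic): no H
  1 × C: no H
  1 × O: no H
  1 × S (aromatic): no H
  Total hydrogens = 6.
Molecular formula: C6H6OS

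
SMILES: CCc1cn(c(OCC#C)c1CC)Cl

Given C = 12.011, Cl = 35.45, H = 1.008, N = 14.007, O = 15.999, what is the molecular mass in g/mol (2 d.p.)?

211.69

Molecular formula: C11H14ClNO.
M = 11×12.011 + 1×35.45 + 14×1.008 + 1×14.007 + 1×15.999 = 211.69 g/mol.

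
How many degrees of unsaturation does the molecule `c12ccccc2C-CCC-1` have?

Molecular formula from the SMILES: C10H12.
DoU = (2C + 2 + N − H − X)/2 = (2·10 + 2 + 0 − 12 − 0)/2 = 10/2 = 5.
(Structurally: 2 ring(s) + 3 π bond(s) = 5.)

5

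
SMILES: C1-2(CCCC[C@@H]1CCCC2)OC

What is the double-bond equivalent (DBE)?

2

Molecular formula from the SMILES: C11H20O.
DoU = (2C + 2 + N − H − X)/2 = (2·11 + 2 + 0 − 20 − 0)/2 = 4/2 = 2.
(Structurally: 2 ring(s) + 0 π bond(s) = 2.)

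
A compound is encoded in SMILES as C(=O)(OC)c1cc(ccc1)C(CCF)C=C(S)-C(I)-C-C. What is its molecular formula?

Heavy atoms from the SMILES: 16 C, 1 F, 1 I, 2 O, 1 S.
Implicit hydrogens by atom environment:
  4 × C (aromatic): 1 H each → 4
  3 × C: 2 H each → 6
  3 × C: 1 H each → 3
  2 × C: 3 H each → 6
  2 × C: no H
  2 × C (aromatic): no H
  2 × O: no H
  1 × F: no H
  1 × I: no H
  1 × S: 1 H
  Total hydrogens = 20.
Molecular formula: C16H20FIO2S

C16H20FIO2S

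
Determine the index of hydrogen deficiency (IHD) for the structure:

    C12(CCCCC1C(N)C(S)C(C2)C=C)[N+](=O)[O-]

Molecular formula from the SMILES: C12H20N2O2S.
DoU = (2C + 2 + N − H − X)/2 = (2·12 + 2 + 2 − 20 − 0)/2 = 8/2 = 4.
(Structurally: 2 ring(s) + 2 π bond(s) = 4.)

4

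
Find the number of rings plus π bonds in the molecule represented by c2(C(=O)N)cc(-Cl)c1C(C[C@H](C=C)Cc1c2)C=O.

Molecular formula from the SMILES: C14H14ClNO2.
DoU = (2C + 2 + N − H − X)/2 = (2·14 + 2 + 1 − 14 − 1)/2 = 16/2 = 8.
(Structurally: 2 ring(s) + 6 π bond(s) = 8.)

8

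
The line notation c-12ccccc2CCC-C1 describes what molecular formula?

Heavy atoms from the SMILES: 10 C.
Implicit hydrogens by atom environment:
  4 × C: 2 H each → 8
  4 × C (aromatic): 1 H each → 4
  2 × C (aromatic): no H
  Total hydrogens = 12.
Molecular formula: C10H12

C10H12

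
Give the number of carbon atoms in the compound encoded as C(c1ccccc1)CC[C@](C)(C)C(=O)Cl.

The symbol for carbon appears 13 times in the SMILES. Lowercase c denotes aromatic carbon and counts toward C.

13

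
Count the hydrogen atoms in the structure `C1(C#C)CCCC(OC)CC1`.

16

Hydrogens are implicit in SMILES; fill each atom to its normal valence:
  5 × C: 2 H each → 10
  3 × C: 1 H each → 3
  1 × C: 3 H
  1 × C: no H
  1 × O: no H
  Total hydrogens = 16.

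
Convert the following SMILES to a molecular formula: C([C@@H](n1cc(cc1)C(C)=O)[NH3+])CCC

C11H19N2O+

Heavy atoms from the SMILES: 11 C, 2 N, 1 O.
Implicit hydrogens by atom environment:
  3 × C: 2 H each → 6
  3 × C (aromatic): 1 H each → 3
  2 × C: 3 H each → 6
  1 × C: 1 H
  1 × C (aromatic): no H
  1 × C: no H
  1 × N (charge +1): 3 H
  1 × N (aromatic): no H
  1 × O: no H
  Total hydrogens = 19.
Net charge +1.
Molecular formula: C11H19N2O+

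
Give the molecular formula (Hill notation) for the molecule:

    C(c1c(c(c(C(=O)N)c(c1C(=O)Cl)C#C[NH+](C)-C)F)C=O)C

C15H15ClFN2O3+

Heavy atoms from the SMILES: 15 C, 1 Cl, 1 F, 2 N, 3 O.
Implicit hydrogens by atom environment:
  6 × C (aromatic): no H
  4 × C: no H
  3 × C: 3 H each → 9
  3 × O: no H
  1 × C: 2 H
  1 × C: 1 H
  1 × Cl: no H
  1 × F: no H
  1 × N: 2 H
  1 × N (charge +1): 1 H
  Total hydrogens = 15.
Net charge +1.
Molecular formula: C15H15ClFN2O3+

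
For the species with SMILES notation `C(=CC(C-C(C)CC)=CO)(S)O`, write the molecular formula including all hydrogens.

Heavy atoms from the SMILES: 9 C, 2 O, 1 S.
Implicit hydrogens by atom environment:
  3 × C: 1 H each → 3
  2 × C: 3 H each → 6
  2 × C: 2 H each → 4
  2 × C: no H
  2 × O: 1 H each → 2
  1 × S: 1 H
  Total hydrogens = 16.
Molecular formula: C9H16O2S

C9H16O2S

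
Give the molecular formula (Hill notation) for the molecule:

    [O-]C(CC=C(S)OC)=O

C5H7O3S-

Heavy atoms from the SMILES: 5 C, 3 O, 1 S.
Implicit hydrogens by atom environment:
  2 × C: no H
  2 × O: no H
  1 × C: 3 H
  1 × C: 2 H
  1 × C: 1 H
  1 × O (charge -1): no H
  1 × S: 1 H
  Total hydrogens = 7.
Net charge -1.
Molecular formula: C5H7O3S-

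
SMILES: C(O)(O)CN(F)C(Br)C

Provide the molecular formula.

Heavy atoms from the SMILES: 1 Br, 4 C, 1 F, 1 N, 2 O.
Implicit hydrogens by atom environment:
  2 × C: 1 H each → 2
  2 × O: 1 H each → 2
  1 × Br: no H
  1 × C: 3 H
  1 × C: 2 H
  1 × F: no H
  1 × N: no H
  Total hydrogens = 9.
Molecular formula: C4H9BrFNO2

C4H9BrFNO2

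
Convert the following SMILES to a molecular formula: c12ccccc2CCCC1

Heavy atoms from the SMILES: 10 C.
Implicit hydrogens by atom environment:
  4 × C: 2 H each → 8
  4 × C (aromatic): 1 H each → 4
  2 × C (aromatic): no H
  Total hydrogens = 12.
Molecular formula: C10H12

C10H12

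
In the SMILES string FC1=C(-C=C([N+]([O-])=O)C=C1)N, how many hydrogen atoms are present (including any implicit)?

Hydrogens are implicit in SMILES; fill each atom to its normal valence:
  3 × C (aromatic): 1 H each → 3
  3 × C (aromatic): no H
  1 × F: no H
  1 × N: 2 H
  1 × N (charge +1): no H
  1 × O: no H
  1 × O (charge -1): no H
  Total hydrogens = 5.

5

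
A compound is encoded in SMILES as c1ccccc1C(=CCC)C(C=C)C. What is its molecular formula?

Heavy atoms from the SMILES: 14 C.
Implicit hydrogens by atom environment:
  5 × C (aromatic): 1 H each → 5
  3 × C: 1 H each → 3
  2 × C: 3 H each → 6
  2 × C: 2 H each → 4
  1 × C: no H
  1 × C (aromatic): no H
  Total hydrogens = 18.
Molecular formula: C14H18

C14H18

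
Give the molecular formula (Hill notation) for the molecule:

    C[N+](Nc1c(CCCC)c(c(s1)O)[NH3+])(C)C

Heavy atoms from the SMILES: 11 C, 3 N, 1 O, 1 S.
Implicit hydrogens by atom environment:
  4 × C: 3 H each → 12
  4 × C (aromatic): no H
  3 × C: 2 H each → 6
  1 × N (charge +1): 3 H
  1 × N: 1 H
  1 × N (charge +1): no H
  1 × O: 1 H
  1 × S (aromatic): no H
  Total hydrogens = 23.
Net charge +2.
Molecular formula: [C11H23N3OS]2+

[C11H23N3OS]2+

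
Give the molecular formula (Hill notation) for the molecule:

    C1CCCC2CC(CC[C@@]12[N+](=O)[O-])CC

Heavy atoms from the SMILES: 12 C, 1 N, 2 O.
Implicit hydrogens by atom environment:
  8 × C: 2 H each → 16
  2 × C: 1 H each → 2
  1 × C: 3 H
  1 × C: no H
  1 × N (charge +1): no H
  1 × O: no H
  1 × O (charge -1): no H
  Total hydrogens = 21.
Molecular formula: C12H21NO2

C12H21NO2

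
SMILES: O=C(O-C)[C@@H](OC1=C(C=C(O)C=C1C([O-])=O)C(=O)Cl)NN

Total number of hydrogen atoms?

10

Hydrogens are implicit in SMILES; fill each atom to its normal valence:
  5 × O: no H
  4 × C (aromatic): no H
  3 × C: no H
  2 × C (aromatic): 1 H each → 2
  1 × C: 3 H
  1 × C: 1 H
  1 × Cl: no H
  1 × N: 2 H
  1 × N: 1 H
  1 × O: 1 H
  1 × O (charge -1): no H
  Total hydrogens = 10.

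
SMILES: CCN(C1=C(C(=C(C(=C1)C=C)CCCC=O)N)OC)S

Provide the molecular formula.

Heavy atoms from the SMILES: 15 C, 2 N, 2 O, 1 S.
Implicit hydrogens by atom environment:
  5 × C: 2 H each → 10
  5 × C (aromatic): no H
  2 × C: 3 H each → 6
  2 × C: 1 H each → 2
  2 × O: no H
  1 × C (aromatic): 1 H
  1 × N: 2 H
  1 × N: no H
  1 × S: 1 H
  Total hydrogens = 22.
Molecular formula: C15H22N2O2S

C15H22N2O2S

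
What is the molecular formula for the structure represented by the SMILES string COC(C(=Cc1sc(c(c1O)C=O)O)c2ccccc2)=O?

Heavy atoms from the SMILES: 15 C, 5 O, 1 S.
Implicit hydrogens by atom environment:
  5 × C (aromatic): 1 H each → 5
  5 × C (aromatic): no H
  3 × O: no H
  2 × C: 1 H each → 2
  2 × C: no H
  2 × O: 1 H each → 2
  1 × C: 3 H
  1 × S (aromatic): no H
  Total hydrogens = 12.
Molecular formula: C15H12O5S

C15H12O5S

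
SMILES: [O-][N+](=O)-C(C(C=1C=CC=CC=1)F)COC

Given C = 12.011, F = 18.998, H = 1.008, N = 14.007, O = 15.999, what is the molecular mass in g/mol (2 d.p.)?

213.21

Molecular formula: C10H12FNO3.
M = 10×12.011 + 1×18.998 + 12×1.008 + 1×14.007 + 3×15.999 = 213.21 g/mol.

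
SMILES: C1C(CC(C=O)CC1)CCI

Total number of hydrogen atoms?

Hydrogens are implicit in SMILES; fill each atom to its normal valence:
  6 × C: 2 H each → 12
  3 × C: 1 H each → 3
  1 × I: no H
  1 × O: no H
  Total hydrogens = 15.

15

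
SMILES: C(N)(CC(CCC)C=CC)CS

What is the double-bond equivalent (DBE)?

1

Molecular formula from the SMILES: C10H21NS.
DoU = (2C + 2 + N − H − X)/2 = (2·10 + 2 + 1 − 21 − 0)/2 = 2/2 = 1.
(Structurally: 0 ring(s) + 1 π bond(s) = 1.)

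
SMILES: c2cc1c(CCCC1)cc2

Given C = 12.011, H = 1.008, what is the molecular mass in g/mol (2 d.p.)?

132.21

Molecular formula: C10H12.
M = 10×12.011 + 12×1.008 = 132.21 g/mol.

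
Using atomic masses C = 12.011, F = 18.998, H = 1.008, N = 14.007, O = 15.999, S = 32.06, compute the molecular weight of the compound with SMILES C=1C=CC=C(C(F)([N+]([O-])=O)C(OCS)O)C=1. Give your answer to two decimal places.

Molecular formula: C9H10FNO4S.
M = 9×12.011 + 1×18.998 + 10×1.008 + 1×14.007 + 4×15.999 + 1×32.06 = 247.24 g/mol.

247.24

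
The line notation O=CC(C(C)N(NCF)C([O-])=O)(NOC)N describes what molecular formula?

C7H14FN4O4-

Heavy atoms from the SMILES: 7 C, 1 F, 4 N, 4 O.
Implicit hydrogens by atom environment:
  3 × O: no H
  2 × C: 3 H each → 6
  2 × C: 1 H each → 2
  2 × C: no H
  2 × N: 1 H each → 2
  1 × C: 2 H
  1 × F: no H
  1 × N: 2 H
  1 × N: no H
  1 × O (charge -1): no H
  Total hydrogens = 14.
Net charge -1.
Molecular formula: C7H14FN4O4-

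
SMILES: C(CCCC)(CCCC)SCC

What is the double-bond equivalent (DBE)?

Molecular formula from the SMILES: C11H24S.
DoU = (2C + 2 + N − H − X)/2 = (2·11 + 2 + 0 − 24 − 0)/2 = 0/2 = 0.
(Structurally: 0 ring(s) + 0 π bond(s) = 0.)

0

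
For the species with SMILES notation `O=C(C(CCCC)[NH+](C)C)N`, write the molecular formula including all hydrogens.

Heavy atoms from the SMILES: 8 C, 2 N, 1 O.
Implicit hydrogens by atom environment:
  3 × C: 3 H each → 9
  3 × C: 2 H each → 6
  1 × C: 1 H
  1 × C: no H
  1 × N: 2 H
  1 × N (charge +1): 1 H
  1 × O: no H
  Total hydrogens = 19.
Net charge +1.
Molecular formula: C8H19N2O+

C8H19N2O+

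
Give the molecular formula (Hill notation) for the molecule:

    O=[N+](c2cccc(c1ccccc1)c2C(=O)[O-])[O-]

Heavy atoms from the SMILES: 13 C, 1 N, 4 O.
Implicit hydrogens by atom environment:
  8 × C (aromatic): 1 H each → 8
  4 × C (aromatic): no H
  2 × O: no H
  2 × O (charge -1): no H
  1 × C: no H
  1 × N (charge +1): no H
  Total hydrogens = 8.
Net charge -1.
Molecular formula: C13H8NO4-

C13H8NO4-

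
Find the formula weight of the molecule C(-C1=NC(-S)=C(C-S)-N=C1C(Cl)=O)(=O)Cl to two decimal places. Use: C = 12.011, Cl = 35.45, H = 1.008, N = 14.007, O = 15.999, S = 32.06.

283.14

Molecular formula: C7H4Cl2N2O2S2.
M = 7×12.011 + 2×35.45 + 4×1.008 + 2×14.007 + 2×15.999 + 2×32.06 = 283.14 g/mol.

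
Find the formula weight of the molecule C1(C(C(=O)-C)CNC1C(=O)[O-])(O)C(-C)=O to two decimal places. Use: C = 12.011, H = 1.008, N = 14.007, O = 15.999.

214.20

Molecular formula: C9H12NO5-.
M = 9×12.011 + 12×1.008 + 1×14.007 + 5×15.999 = 214.20 g/mol.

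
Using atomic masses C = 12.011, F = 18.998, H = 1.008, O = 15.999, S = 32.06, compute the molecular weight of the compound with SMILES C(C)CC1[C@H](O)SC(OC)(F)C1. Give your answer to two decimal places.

194.26

Molecular formula: C8H15FO2S.
M = 8×12.011 + 1×18.998 + 15×1.008 + 2×15.999 + 1×32.06 = 194.26 g/mol.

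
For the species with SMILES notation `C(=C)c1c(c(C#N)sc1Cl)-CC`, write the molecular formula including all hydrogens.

C9H8ClNS

Heavy atoms from the SMILES: 9 C, 1 Cl, 1 N, 1 S.
Implicit hydrogens by atom environment:
  4 × C (aromatic): no H
  2 × C: 2 H each → 4
  1 × C: 3 H
  1 × C: 1 H
  1 × C: no H
  1 × Cl: no H
  1 × N: no H
  1 × S (aromatic): no H
  Total hydrogens = 8.
Molecular formula: C9H8ClNS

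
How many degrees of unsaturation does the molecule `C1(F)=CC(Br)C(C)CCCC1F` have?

Molecular formula from the SMILES: C9H13BrF2.
DoU = (2C + 2 + N − H − X)/2 = (2·9 + 2 + 0 − 13 − 3)/2 = 4/2 = 2.
(Structurally: 1 ring(s) + 1 π bond(s) = 2.)

2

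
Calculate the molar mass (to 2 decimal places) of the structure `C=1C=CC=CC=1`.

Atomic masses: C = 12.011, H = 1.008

78.11

Molecular formula: C6H6.
M = 6×12.011 + 6×1.008 = 78.11 g/mol.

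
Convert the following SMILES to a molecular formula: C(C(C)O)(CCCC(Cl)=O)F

C7H12ClFO2

Heavy atoms from the SMILES: 7 C, 1 Cl, 1 F, 2 O.
Implicit hydrogens by atom environment:
  3 × C: 2 H each → 6
  2 × C: 1 H each → 2
  1 × C: 3 H
  1 × C: no H
  1 × Cl: no H
  1 × F: no H
  1 × O: 1 H
  1 × O: no H
  Total hydrogens = 12.
Molecular formula: C7H12ClFO2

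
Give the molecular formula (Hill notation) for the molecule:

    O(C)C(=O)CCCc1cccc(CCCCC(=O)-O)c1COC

Heavy atoms from the SMILES: 18 C, 5 O.
Implicit hydrogens by atom environment:
  8 × C: 2 H each → 16
  4 × O: no H
  3 × C (aromatic): 1 H each → 3
  3 × C (aromatic): no H
  2 × C: 3 H each → 6
  2 × C: no H
  1 × O: 1 H
  Total hydrogens = 26.
Molecular formula: C18H26O5

C18H26O5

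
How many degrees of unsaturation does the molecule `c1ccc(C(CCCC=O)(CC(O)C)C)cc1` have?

5

Molecular formula from the SMILES: C15H22O2.
DoU = (2C + 2 + N − H − X)/2 = (2·15 + 2 + 0 − 22 − 0)/2 = 10/2 = 5.
(Structurally: 1 ring(s) + 4 π bond(s) = 5.)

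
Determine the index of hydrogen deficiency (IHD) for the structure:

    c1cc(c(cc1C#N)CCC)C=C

Molecular formula from the SMILES: C12H13N.
DoU = (2C + 2 + N − H − X)/2 = (2·12 + 2 + 1 − 13 − 0)/2 = 14/2 = 7.
(Structurally: 1 ring(s) + 6 π bond(s) = 7.)

7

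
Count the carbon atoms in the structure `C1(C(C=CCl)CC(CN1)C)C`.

The symbol for carbon appears 9 times in the SMILES. (Cl is a single chlorine, not C + l.)

9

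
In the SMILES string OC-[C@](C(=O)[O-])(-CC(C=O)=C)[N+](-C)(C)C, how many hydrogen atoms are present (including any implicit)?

Hydrogens are implicit in SMILES; fill each atom to its normal valence:
  3 × C: 3 H each → 9
  3 × C: 2 H each → 6
  3 × C: no H
  2 × O: no H
  1 × C: 1 H
  1 × N (charge +1): no H
  1 × O: 1 H
  1 × O (charge -1): no H
  Total hydrogens = 17.

17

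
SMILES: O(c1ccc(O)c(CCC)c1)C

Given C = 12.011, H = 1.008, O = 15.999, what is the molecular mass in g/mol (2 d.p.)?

Molecular formula: C10H14O2.
M = 10×12.011 + 14×1.008 + 2×15.999 = 166.22 g/mol.

166.22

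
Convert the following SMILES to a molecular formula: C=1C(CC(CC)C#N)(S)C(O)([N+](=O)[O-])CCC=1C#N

Heavy atoms from the SMILES: 12 C, 3 N, 3 O, 1 S.
Implicit hydrogens by atom environment:
  5 × C: no H
  4 × C: 2 H each → 8
  2 × C: 1 H each → 2
  2 × N: no H
  1 × C: 3 H
  1 × N (charge +1): no H
  1 × O: 1 H
  1 × O: no H
  1 × O (charge -1): no H
  1 × S: 1 H
  Total hydrogens = 15.
Molecular formula: C12H15N3O3S

C12H15N3O3S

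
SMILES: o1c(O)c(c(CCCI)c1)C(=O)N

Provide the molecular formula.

Heavy atoms from the SMILES: 8 C, 1 I, 1 N, 3 O.
Implicit hydrogens by atom environment:
  3 × C: 2 H each → 6
  3 × C (aromatic): no H
  1 × C (aromatic): 1 H
  1 × C: no H
  1 × I: no H
  1 × N: 2 H
  1 × O: 1 H
  1 × O (aromatic): no H
  1 × O: no H
  Total hydrogens = 10.
Molecular formula: C8H10INO3

C8H10INO3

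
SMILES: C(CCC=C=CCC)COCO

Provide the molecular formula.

Heavy atoms from the SMILES: 10 C, 2 O.
Implicit hydrogens by atom environment:
  6 × C: 2 H each → 12
  2 × C: 1 H each → 2
  1 × C: 3 H
  1 × C: no H
  1 × O: 1 H
  1 × O: no H
  Total hydrogens = 18.
Molecular formula: C10H18O2

C10H18O2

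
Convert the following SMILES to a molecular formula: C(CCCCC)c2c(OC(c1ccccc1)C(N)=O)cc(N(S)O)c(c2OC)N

C21H29N3O4S

Heavy atoms from the SMILES: 21 C, 3 N, 4 O, 1 S.
Implicit hydrogens by atom environment:
  6 × C (aromatic): 1 H each → 6
  6 × C (aromatic): no H
  5 × C: 2 H each → 10
  3 × O: no H
  2 × C: 3 H each → 6
  2 × N: 2 H each → 4
  1 × C: 1 H
  1 × C: no H
  1 × N: no H
  1 × O: 1 H
  1 × S: 1 H
  Total hydrogens = 29.
Molecular formula: C21H29N3O4S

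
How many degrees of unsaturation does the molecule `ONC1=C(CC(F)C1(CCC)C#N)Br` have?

Molecular formula from the SMILES: C9H12BrFN2O.
DoU = (2C + 2 + N − H − X)/2 = (2·9 + 2 + 2 − 12 − 2)/2 = 8/2 = 4.
(Structurally: 1 ring(s) + 3 π bond(s) = 4.)

4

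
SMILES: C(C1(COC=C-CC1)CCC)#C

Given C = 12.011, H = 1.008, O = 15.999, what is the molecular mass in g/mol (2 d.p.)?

164.25

Molecular formula: C11H16O.
M = 11×12.011 + 16×1.008 + 1×15.999 = 164.25 g/mol.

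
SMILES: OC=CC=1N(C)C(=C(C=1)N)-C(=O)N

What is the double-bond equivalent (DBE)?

5

Molecular formula from the SMILES: C8H11N3O2.
DoU = (2C + 2 + N − H − X)/2 = (2·8 + 2 + 3 − 11 − 0)/2 = 10/2 = 5.
(Structurally: 1 ring(s) + 4 π bond(s) = 5.)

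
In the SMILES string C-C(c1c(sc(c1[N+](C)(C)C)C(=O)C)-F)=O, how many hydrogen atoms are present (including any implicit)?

15

Hydrogens are implicit in SMILES; fill each atom to its normal valence:
  5 × C: 3 H each → 15
  4 × C (aromatic): no H
  2 × C: no H
  2 × O: no H
  1 × F: no H
  1 × N (charge +1): no H
  1 × S (aromatic): no H
  Total hydrogens = 15.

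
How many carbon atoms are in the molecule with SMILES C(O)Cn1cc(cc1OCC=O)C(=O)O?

9

The symbol for carbon appears 9 times in the SMILES. Lowercase c denotes aromatic carbon and counts toward C.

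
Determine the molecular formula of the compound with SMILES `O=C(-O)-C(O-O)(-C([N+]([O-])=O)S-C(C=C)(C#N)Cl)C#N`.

Heavy atoms from the SMILES: 8 C, 1 Cl, 3 N, 6 O, 1 S.
Implicit hydrogens by atom environment:
  5 × C: no H
  3 × O: no H
  2 × C: 1 H each → 2
  2 × N: no H
  2 × O: 1 H each → 2
  1 × C: 2 H
  1 × Cl: no H
  1 × N (charge +1): no H
  1 × O (charge -1): no H
  1 × S: no H
  Total hydrogens = 6.
Molecular formula: C8H6ClN3O6S

C8H6ClN3O6S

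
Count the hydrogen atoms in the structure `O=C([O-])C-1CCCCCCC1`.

Hydrogens are implicit in SMILES; fill each atom to its normal valence:
  7 × C: 2 H each → 14
  1 × C: 1 H
  1 × C: no H
  1 × O: no H
  1 × O (charge -1): no H
  Total hydrogens = 15.

15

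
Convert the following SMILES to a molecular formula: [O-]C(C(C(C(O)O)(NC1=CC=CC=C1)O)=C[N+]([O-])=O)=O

C11H11N2O7-

Heavy atoms from the SMILES: 11 C, 2 N, 7 O.
Implicit hydrogens by atom environment:
  5 × C (aromatic): 1 H each → 5
  3 × C: no H
  3 × O: 1 H each → 3
  2 × C: 1 H each → 2
  2 × O: no H
  2 × O (charge -1): no H
  1 × C (aromatic): no H
  1 × N: 1 H
  1 × N (charge +1): no H
  Total hydrogens = 11.
Net charge -1.
Molecular formula: C11H11N2O7-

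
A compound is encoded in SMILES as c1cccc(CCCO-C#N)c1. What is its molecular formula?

Heavy atoms from the SMILES: 10 C, 1 N, 1 O.
Implicit hydrogens by atom environment:
  5 × C (aromatic): 1 H each → 5
  3 × C: 2 H each → 6
  1 × C (aromatic): no H
  1 × C: no H
  1 × N: no H
  1 × O: no H
  Total hydrogens = 11.
Molecular formula: C10H11NO

C10H11NO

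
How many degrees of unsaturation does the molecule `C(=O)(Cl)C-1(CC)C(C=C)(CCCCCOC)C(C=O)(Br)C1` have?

4

Molecular formula from the SMILES: C16H24BrClO3.
DoU = (2C + 2 + N − H − X)/2 = (2·16 + 2 + 0 − 24 − 2)/2 = 8/2 = 4.
(Structurally: 1 ring(s) + 3 π bond(s) = 4.)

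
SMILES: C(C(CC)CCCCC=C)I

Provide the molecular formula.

Heavy atoms from the SMILES: 10 C, 1 I.
Implicit hydrogens by atom environment:
  7 × C: 2 H each → 14
  2 × C: 1 H each → 2
  1 × C: 3 H
  1 × I: no H
  Total hydrogens = 19.
Molecular formula: C10H19I

C10H19I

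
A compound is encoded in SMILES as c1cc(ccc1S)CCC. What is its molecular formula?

Heavy atoms from the SMILES: 9 C, 1 S.
Implicit hydrogens by atom environment:
  4 × C (aromatic): 1 H each → 4
  2 × C: 2 H each → 4
  2 × C (aromatic): no H
  1 × C: 3 H
  1 × S: 1 H
  Total hydrogens = 12.
Molecular formula: C9H12S

C9H12S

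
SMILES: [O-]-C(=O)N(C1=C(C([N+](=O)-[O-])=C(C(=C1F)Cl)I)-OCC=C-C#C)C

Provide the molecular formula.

C13H8ClFIN2O5-

Heavy atoms from the SMILES: 13 C, 1 Cl, 1 F, 1 I, 2 N, 5 O.
Implicit hydrogens by atom environment:
  6 × C (aromatic): no H
  3 × C: 1 H each → 3
  3 × O: no H
  2 × C: no H
  2 × O (charge -1): no H
  1 × C: 3 H
  1 × C: 2 H
  1 × Cl: no H
  1 × F: no H
  1 × I: no H
  1 × N: no H
  1 × N (charge +1): no H
  Total hydrogens = 8.
Net charge -1.
Molecular formula: C13H8ClFIN2O5-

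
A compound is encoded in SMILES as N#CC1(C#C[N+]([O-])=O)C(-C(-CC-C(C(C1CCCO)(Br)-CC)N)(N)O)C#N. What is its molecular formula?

Heavy atoms from the SMILES: 1 Br, 17 C, 5 N, 4 O.
Implicit hydrogens by atom environment:
  7 × C: no H
  6 × C: 2 H each → 12
  3 × C: 1 H each → 3
  2 × N: 2 H each → 4
  2 × N: no H
  2 × O: 1 H each → 2
  1 × Br: no H
  1 × C: 3 H
  1 × N (charge +1): no H
  1 × O: no H
  1 × O (charge -1): no H
  Total hydrogens = 24.
Molecular formula: C17H24BrN5O4

C17H24BrN5O4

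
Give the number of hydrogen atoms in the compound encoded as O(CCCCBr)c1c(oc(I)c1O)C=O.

Hydrogens are implicit in SMILES; fill each atom to its normal valence:
  4 × C: 2 H each → 8
  4 × C (aromatic): no H
  2 × O: no H
  1 × Br: no H
  1 × C: 1 H
  1 × I: no H
  1 × O: 1 H
  1 × O (aromatic): no H
  Total hydrogens = 10.

10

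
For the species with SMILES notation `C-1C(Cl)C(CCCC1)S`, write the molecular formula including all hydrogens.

C7H13ClS

Heavy atoms from the SMILES: 7 C, 1 Cl, 1 S.
Implicit hydrogens by atom environment:
  5 × C: 2 H each → 10
  2 × C: 1 H each → 2
  1 × Cl: no H
  1 × S: 1 H
  Total hydrogens = 13.
Molecular formula: C7H13ClS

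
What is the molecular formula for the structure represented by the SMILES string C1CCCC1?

C5H10

Heavy atoms from the SMILES: 5 C.
Implicit hydrogens by atom environment:
  5 × C: 2 H each → 10
  Total hydrogens = 10.
Molecular formula: C5H10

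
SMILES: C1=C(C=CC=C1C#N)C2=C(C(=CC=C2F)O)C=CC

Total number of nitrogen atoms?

1

The symbol for nitrogen appears 1 time in the SMILES.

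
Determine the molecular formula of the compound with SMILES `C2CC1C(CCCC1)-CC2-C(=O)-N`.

Heavy atoms from the SMILES: 11 C, 1 N, 1 O.
Implicit hydrogens by atom environment:
  7 × C: 2 H each → 14
  3 × C: 1 H each → 3
  1 × C: no H
  1 × N: 2 H
  1 × O: no H
  Total hydrogens = 19.
Molecular formula: C11H19NO

C11H19NO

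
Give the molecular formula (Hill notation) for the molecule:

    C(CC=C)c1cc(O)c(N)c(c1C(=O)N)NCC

Heavy atoms from the SMILES: 13 C, 3 N, 2 O.
Implicit hydrogens by atom environment:
  5 × C (aromatic): no H
  4 × C: 2 H each → 8
  2 × N: 2 H each → 4
  1 × C: 3 H
  1 × C (aromatic): 1 H
  1 × C: 1 H
  1 × C: no H
  1 × N: 1 H
  1 × O: 1 H
  1 × O: no H
  Total hydrogens = 19.
Molecular formula: C13H19N3O2

C13H19N3O2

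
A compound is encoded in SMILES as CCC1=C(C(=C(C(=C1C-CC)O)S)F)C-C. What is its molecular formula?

C13H19FOS

Heavy atoms from the SMILES: 13 C, 1 F, 1 O, 1 S.
Implicit hydrogens by atom environment:
  6 × C (aromatic): no H
  4 × C: 2 H each → 8
  3 × C: 3 H each → 9
  1 × F: no H
  1 × O: 1 H
  1 × S: 1 H
  Total hydrogens = 19.
Molecular formula: C13H19FOS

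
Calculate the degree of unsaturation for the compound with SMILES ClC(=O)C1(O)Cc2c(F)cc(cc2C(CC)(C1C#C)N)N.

8

Molecular formula from the SMILES: C15H16ClFN2O2.
DoU = (2C + 2 + N − H − X)/2 = (2·15 + 2 + 2 − 16 − 2)/2 = 16/2 = 8.
(Structurally: 2 ring(s) + 6 π bond(s) = 8.)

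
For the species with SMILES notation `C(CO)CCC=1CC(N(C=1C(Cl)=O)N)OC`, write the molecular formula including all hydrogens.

C10H17ClN2O3

Heavy atoms from the SMILES: 10 C, 1 Cl, 2 N, 3 O.
Implicit hydrogens by atom environment:
  5 × C: 2 H each → 10
  3 × C: no H
  2 × O: no H
  1 × C: 3 H
  1 × C: 1 H
  1 × Cl: no H
  1 × N: 2 H
  1 × N: no H
  1 × O: 1 H
  Total hydrogens = 17.
Molecular formula: C10H17ClN2O3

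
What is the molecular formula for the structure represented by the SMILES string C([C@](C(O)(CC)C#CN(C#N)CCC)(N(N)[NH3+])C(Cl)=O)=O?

C12H19ClN5O3+

Heavy atoms from the SMILES: 12 C, 1 Cl, 5 N, 3 O.
Implicit hydrogens by atom environment:
  6 × C: no H
  3 × C: 2 H each → 6
  3 × N: no H
  2 × C: 3 H each → 6
  2 × O: no H
  1 × C: 1 H
  1 × Cl: no H
  1 × N (charge +1): 3 H
  1 × N: 2 H
  1 × O: 1 H
  Total hydrogens = 19.
Net charge +1.
Molecular formula: C12H19ClN5O3+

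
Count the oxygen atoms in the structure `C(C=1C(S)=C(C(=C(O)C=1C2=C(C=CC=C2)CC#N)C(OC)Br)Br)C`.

The symbol for oxygen appears 2 times in the SMILES.

2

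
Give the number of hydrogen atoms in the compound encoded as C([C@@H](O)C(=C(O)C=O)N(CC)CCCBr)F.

Hydrogens are implicit in SMILES; fill each atom to its normal valence:
  5 × C: 2 H each → 10
  2 × C: 1 H each → 2
  2 × C: no H
  2 × O: 1 H each → 2
  1 × Br: no H
  1 × C: 3 H
  1 × F: no H
  1 × N: no H
  1 × O: no H
  Total hydrogens = 17.

17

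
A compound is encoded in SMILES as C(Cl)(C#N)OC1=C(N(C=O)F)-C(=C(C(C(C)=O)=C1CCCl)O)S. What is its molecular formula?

C13H11Cl2FN2O4S

Heavy atoms from the SMILES: 13 C, 2 Cl, 1 F, 2 N, 4 O, 1 S.
Implicit hydrogens by atom environment:
  6 × C (aromatic): no H
  3 × O: no H
  2 × C: 2 H each → 4
  2 × C: 1 H each → 2
  2 × C: no H
  2 × Cl: no H
  2 × N: no H
  1 × C: 3 H
  1 × F: no H
  1 × O: 1 H
  1 × S: 1 H
  Total hydrogens = 11.
Molecular formula: C13H11Cl2FN2O4S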